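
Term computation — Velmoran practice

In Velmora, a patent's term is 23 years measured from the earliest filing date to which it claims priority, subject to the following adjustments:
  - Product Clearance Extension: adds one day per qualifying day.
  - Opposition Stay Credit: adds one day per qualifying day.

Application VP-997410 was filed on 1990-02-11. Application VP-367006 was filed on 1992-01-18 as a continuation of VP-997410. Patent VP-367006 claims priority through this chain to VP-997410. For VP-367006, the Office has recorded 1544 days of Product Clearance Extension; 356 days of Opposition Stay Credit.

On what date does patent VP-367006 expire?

2018-04-26

Earliest priority filing: 11 February 1990.
Base term: 11 February 1990 + 23 years → 11 February 2013.
Product Clearance Extension: +1544 days → 5 May 2017.
Opposition Stay Credit: +356 days → 26 April 2018.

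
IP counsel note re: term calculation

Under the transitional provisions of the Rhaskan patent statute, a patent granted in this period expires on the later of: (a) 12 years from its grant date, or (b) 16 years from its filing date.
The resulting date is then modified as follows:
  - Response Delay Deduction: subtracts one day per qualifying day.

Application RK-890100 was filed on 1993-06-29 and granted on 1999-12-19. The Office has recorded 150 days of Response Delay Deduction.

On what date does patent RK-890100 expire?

(a) grant + 12 years → 19 December 2011.
(b) filing + 16 years → 29 June 2009.
Later of the two: 19 December 2011.
Response Delay Deduction: −150 days → 22 July 2011.

July 22, 2011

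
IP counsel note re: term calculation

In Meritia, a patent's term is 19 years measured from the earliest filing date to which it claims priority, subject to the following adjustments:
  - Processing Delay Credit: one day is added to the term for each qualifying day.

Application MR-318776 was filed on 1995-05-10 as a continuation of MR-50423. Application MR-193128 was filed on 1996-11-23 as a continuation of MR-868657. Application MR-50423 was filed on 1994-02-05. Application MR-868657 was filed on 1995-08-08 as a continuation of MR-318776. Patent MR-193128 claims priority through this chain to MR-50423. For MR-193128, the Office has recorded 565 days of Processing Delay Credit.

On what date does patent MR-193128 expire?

2014-08-24

Earliest priority filing: 5 February 1994.
Base term: 5 February 1994 + 19 years → 5 February 2013.
Processing Delay Credit: +565 days → 24 August 2014.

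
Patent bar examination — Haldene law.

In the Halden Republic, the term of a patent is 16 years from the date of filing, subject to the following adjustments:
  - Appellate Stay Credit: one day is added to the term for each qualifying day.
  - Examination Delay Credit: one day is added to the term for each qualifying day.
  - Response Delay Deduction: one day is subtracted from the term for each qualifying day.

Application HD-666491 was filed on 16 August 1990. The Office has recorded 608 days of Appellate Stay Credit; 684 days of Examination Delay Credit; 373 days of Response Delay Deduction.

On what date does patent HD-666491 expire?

2009-02-20

Base term: filing date + 16 years → 16 August 2006.
Appellate Stay Credit: +608 days → 15 April 2008.
Examination Delay Credit: +684 days → 28 February 2010.
Response Delay Deduction: −373 days → 20 February 2009.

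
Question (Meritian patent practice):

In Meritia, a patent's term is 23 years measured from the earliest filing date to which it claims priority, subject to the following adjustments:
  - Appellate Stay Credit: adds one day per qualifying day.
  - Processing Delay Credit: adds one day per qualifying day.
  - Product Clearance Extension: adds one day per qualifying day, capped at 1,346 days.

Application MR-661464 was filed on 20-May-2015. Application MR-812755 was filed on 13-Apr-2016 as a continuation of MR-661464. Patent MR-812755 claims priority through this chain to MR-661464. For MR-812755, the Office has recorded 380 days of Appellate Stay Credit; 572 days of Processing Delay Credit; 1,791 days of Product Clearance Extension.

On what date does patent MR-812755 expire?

Earliest priority filing: 20 May 2015.
Base term: 20 May 2015 + 23 years → 20 May 2038.
Appellate Stay Credit: +380 days → 4 June 2039.
Processing Delay Credit: +572 days → 27 December 2040.
Product Clearance Extension: 1791 days claimed exceeds the 1346-day cap, so +1346 days → 3 September 2044.

2044-09-03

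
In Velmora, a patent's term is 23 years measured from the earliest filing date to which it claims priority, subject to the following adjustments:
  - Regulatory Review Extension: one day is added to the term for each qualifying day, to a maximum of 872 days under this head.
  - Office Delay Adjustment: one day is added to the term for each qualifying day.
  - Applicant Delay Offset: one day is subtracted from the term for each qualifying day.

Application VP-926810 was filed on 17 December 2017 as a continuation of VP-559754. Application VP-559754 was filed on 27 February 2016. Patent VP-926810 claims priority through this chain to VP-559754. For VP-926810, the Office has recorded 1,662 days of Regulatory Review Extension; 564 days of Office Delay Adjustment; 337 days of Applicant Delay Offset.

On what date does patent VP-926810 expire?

2042-03-02

Earliest priority filing: 27 February 2016.
Base term: 27 February 2016 + 23 years → 27 February 2039.
Regulatory Review Extension: 1662 days claimed exceeds the 872-day cap, so +872 days → 18 July 2041.
Office Delay Adjustment: +564 days → 2 February 2043.
Applicant Delay Offset: −337 days → 2 March 2042.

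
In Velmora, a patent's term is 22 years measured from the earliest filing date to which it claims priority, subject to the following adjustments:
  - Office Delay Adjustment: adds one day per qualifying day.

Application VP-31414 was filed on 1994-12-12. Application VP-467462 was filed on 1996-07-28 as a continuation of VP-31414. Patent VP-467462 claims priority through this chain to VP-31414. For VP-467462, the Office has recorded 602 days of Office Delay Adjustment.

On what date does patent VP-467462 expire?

August 6, 2018

Earliest priority filing: 12 December 1994.
Base term: 12 December 1994 + 22 years → 12 December 2016.
Office Delay Adjustment: +602 days → 6 August 2018.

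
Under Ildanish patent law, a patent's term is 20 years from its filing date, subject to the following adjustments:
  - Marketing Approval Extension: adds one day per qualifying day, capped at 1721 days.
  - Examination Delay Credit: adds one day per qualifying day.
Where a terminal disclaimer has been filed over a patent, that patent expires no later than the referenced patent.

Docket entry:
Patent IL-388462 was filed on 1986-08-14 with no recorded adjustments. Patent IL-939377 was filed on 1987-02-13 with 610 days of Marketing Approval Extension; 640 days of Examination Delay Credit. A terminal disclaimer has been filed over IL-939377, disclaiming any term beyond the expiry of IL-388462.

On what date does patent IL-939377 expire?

August 14, 2006

Natural term of IL-939377:
  Base: filing + 20 years → 13 February 2007.
  Marketing Approval Extension: 610 days (within the 1721-day cap) → +610 days → 15 October 2008.
  Examination Delay Credit: +640 days → 17 July 2010.
Expiry of referenced patent IL-388462:
  Base: filing + 20 years → 14 August 2006.
Terminal disclaimer: IL-939377 expires on the earlier of 17 July 2010 and 14 August 2006.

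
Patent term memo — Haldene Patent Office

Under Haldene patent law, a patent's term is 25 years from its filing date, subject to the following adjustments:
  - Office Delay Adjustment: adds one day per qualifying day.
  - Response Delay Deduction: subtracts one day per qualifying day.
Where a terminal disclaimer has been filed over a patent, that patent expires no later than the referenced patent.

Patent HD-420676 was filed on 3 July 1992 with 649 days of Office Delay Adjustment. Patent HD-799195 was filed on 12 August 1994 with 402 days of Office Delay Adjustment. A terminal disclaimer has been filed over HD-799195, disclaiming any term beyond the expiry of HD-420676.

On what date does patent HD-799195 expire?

Natural term of HD-799195:
  Base: filing + 25 years → 12 August 2019.
  Office Delay Adjustment: +402 days → 17 September 2020.
Expiry of referenced patent HD-420676:
  Base: filing + 25 years → 3 July 2017.
  Office Delay Adjustment: +649 days → 13 April 2019.
Terminal disclaimer: HD-799195 expires on the earlier of 17 September 2020 and 13 April 2019.

2019-04-13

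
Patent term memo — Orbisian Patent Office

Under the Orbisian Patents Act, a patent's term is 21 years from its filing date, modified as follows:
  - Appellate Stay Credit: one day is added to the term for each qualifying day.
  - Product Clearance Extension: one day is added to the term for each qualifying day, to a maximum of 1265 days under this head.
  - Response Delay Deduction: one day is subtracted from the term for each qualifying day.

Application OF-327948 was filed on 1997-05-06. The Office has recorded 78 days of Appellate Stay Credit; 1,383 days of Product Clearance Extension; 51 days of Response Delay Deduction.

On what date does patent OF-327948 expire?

November 18, 2021

Base term: filing date + 21 years → 6 May 2018.
Appellate Stay Credit: +78 days → 23 July 2018.
Product Clearance Extension: 1383 days claimed exceeds the 1265-day cap, so +1265 days → 8 January 2022.
Response Delay Deduction: −51 days → 18 November 2021.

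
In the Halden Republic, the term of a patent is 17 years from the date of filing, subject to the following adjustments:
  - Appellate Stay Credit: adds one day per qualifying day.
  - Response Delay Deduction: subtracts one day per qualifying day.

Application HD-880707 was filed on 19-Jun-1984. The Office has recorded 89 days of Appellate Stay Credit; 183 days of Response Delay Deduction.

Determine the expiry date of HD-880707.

Base term: filing date + 17 years → 19 June 2001.
Appellate Stay Credit: +89 days → 16 September 2001.
Response Delay Deduction: −183 days → 17 March 2001.

2001-03-17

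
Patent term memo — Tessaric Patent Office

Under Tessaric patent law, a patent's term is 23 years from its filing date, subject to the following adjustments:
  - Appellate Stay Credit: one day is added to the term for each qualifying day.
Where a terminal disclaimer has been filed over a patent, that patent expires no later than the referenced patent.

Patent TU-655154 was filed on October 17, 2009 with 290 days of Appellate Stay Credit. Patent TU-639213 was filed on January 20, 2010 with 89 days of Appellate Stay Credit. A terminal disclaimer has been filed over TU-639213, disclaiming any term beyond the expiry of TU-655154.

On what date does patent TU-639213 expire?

Natural term of TU-639213:
  Base: filing + 23 years → 20 January 2033.
  Appellate Stay Credit: +89 days → 19 April 2033.
Expiry of referenced patent TU-655154:
  Base: filing + 23 years → 17 October 2032.
  Appellate Stay Credit: +290 days → 3 August 2033.
Terminal disclaimer: TU-639213 expires on the earlier of 19 April 2033 and 3 August 2033.

April 19, 2033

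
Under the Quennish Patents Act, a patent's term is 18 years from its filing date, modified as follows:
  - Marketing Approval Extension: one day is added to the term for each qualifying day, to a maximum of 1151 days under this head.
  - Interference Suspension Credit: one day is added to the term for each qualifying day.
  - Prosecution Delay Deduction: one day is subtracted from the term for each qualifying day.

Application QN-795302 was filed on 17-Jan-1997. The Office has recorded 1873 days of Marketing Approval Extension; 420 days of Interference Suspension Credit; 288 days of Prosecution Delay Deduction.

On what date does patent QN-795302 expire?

Base term: filing date + 18 years → 17 January 2015.
Marketing Approval Extension: 1873 days claimed exceeds the 1151-day cap, so +1151 days → 13 March 2018.
Interference Suspension Credit: +420 days → 7 May 2019.
Prosecution Delay Deduction: −288 days → 23 July 2018.

2018-07-23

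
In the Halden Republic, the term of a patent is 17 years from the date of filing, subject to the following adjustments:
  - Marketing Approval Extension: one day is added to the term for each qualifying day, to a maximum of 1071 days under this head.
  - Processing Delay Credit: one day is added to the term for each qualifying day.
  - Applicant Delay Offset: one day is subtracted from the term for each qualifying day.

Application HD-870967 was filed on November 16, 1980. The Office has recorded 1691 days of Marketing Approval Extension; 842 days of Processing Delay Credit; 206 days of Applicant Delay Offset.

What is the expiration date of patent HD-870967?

2002-07-20

Base term: filing date + 17 years → 16 November 1997.
Marketing Approval Extension: 1691 days claimed exceeds the 1071-day cap, so +1071 days → 22 October 2000.
Processing Delay Credit: +842 days → 11 February 2003.
Applicant Delay Offset: −206 days → 20 July 2002.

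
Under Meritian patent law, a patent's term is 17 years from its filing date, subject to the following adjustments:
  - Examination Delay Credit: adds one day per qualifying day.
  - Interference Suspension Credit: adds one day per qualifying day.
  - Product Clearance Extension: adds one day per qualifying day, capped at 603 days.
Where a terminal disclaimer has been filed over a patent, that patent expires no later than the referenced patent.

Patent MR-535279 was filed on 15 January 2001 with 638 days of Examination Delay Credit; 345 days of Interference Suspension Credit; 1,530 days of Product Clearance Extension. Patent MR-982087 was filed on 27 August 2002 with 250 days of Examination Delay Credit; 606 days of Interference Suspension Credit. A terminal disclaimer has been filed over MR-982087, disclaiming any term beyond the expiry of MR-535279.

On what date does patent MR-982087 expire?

December 30, 2021

Natural term of MR-982087:
  Base: filing + 17 years → 27 August 2019.
  Examination Delay Credit: +250 days → 3 May 2020.
  Interference Suspension Credit: +606 days → 30 December 2021.
Expiry of referenced patent MR-535279:
  Base: filing + 17 years → 15 January 2018.
  Examination Delay Credit: +638 days → 15 October 2019.
  Interference Suspension Credit: +345 days → 24 September 2020.
  Product Clearance Extension: 1530 days claimed exceeds the 603-day cap, so +603 days → 20 May 2022.
Terminal disclaimer: MR-982087 expires on the earlier of 30 December 2021 and 20 May 2022.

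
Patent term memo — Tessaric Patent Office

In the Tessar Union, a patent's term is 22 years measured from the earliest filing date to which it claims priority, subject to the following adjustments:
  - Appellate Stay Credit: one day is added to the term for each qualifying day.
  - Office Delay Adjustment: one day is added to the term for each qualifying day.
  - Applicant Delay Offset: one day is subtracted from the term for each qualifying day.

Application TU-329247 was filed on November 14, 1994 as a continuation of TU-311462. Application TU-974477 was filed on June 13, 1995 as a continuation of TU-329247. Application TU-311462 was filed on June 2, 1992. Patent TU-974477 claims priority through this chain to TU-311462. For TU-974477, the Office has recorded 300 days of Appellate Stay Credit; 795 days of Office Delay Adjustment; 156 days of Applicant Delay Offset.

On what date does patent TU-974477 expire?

Earliest priority filing: 2 June 1992.
Base term: 2 June 1992 + 22 years → 2 June 2014.
Appellate Stay Credit: +300 days → 29 March 2015.
Office Delay Adjustment: +795 days → 1 June 2017.
Applicant Delay Offset: −156 days → 27 December 2016.

2016-12-27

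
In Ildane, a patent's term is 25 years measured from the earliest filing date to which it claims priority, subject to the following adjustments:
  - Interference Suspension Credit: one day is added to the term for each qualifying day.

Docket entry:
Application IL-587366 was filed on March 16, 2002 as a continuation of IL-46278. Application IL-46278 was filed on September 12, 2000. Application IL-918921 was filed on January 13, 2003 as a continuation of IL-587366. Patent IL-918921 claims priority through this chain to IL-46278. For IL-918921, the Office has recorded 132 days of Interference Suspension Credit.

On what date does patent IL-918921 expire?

January 22, 2026

Earliest priority filing: 12 September 2000.
Base term: 12 September 2000 + 25 years → 12 September 2025.
Interference Suspension Credit: +132 days → 22 January 2026.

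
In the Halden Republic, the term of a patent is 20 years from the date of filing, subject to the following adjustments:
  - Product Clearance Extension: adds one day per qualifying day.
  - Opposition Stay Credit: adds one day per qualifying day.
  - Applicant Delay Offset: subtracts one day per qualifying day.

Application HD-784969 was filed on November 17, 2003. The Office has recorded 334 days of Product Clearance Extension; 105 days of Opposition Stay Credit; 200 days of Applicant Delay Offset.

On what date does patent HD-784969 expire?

July 13, 2024

Base term: filing date + 20 years → 17 November 2023.
Product Clearance Extension: +334 days → 16 October 2024.
Opposition Stay Credit: +105 days → 29 January 2025.
Applicant Delay Offset: −200 days → 13 July 2024.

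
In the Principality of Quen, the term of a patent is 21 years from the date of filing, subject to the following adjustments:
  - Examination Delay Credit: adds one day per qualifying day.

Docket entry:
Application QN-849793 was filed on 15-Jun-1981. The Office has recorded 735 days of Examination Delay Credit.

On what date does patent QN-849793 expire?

Base term: filing date + 21 years → 15 June 2002.
Examination Delay Credit: +735 days → 19 June 2004.

June 19, 2004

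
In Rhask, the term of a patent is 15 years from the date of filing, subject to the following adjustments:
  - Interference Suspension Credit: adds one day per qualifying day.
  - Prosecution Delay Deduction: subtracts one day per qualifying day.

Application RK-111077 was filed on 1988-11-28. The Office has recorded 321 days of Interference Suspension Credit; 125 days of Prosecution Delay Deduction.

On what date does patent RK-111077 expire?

Base term: filing date + 15 years → 28 November 2003.
Interference Suspension Credit: +321 days → 14 October 2004.
Prosecution Delay Deduction: −125 days → 11 June 2004.

2004-06-11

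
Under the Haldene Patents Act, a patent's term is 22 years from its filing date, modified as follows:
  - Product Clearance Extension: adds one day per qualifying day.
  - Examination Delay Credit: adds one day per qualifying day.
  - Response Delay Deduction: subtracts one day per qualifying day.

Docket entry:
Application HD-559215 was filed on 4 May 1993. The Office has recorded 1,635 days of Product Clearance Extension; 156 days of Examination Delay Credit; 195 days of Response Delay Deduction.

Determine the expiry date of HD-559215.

Base term: filing date + 22 years → 4 May 2015.
Product Clearance Extension: +1635 days → 25 October 2019.
Examination Delay Credit: +156 days → 29 March 2020.
Response Delay Deduction: −195 days → 16 September 2019.

2019-09-16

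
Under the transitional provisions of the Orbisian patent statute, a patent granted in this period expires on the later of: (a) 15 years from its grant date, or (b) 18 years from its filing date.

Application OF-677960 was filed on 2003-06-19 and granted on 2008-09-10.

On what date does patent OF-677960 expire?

2023-09-10

(a) grant + 15 years → 10 September 2023.
(b) filing + 18 years → 19 June 2021.
Later of the two: 10 September 2023.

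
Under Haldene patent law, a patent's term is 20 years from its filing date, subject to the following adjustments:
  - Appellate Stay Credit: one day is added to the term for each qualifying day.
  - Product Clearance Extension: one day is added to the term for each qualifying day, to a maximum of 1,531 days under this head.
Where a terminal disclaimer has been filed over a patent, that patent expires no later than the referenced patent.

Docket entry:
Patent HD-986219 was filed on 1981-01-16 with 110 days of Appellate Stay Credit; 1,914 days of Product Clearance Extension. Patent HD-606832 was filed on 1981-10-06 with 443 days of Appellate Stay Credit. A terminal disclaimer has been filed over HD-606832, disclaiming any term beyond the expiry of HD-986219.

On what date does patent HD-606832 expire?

2002-12-23

Natural term of HD-606832:
  Base: filing + 20 years → 6 October 2001.
  Appellate Stay Credit: +443 days → 23 December 2002.
Expiry of referenced patent HD-986219:
  Base: filing + 20 years → 16 January 2001.
  Appellate Stay Credit: +110 days → 6 May 2001.
  Product Clearance Extension: 1914 days claimed exceeds the 1531-day cap, so +1531 days → 15 July 2005.
Terminal disclaimer: HD-606832 expires on the earlier of 23 December 2002 and 15 July 2005.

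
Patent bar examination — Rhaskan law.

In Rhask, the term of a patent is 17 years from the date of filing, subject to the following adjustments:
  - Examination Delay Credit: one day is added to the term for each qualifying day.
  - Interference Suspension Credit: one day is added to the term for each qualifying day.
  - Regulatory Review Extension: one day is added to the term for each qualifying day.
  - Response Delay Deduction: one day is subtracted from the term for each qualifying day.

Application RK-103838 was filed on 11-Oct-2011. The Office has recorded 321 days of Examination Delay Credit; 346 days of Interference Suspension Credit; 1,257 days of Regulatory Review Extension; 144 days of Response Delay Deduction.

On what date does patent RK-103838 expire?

August 26, 2033

Base term: filing date + 17 years → 11 October 2028.
Examination Delay Credit: +321 days → 28 August 2029.
Interference Suspension Credit: +346 days → 9 August 2030.
Regulatory Review Extension: +1257 days → 17 January 2034.
Response Delay Deduction: −144 days → 26 August 2033.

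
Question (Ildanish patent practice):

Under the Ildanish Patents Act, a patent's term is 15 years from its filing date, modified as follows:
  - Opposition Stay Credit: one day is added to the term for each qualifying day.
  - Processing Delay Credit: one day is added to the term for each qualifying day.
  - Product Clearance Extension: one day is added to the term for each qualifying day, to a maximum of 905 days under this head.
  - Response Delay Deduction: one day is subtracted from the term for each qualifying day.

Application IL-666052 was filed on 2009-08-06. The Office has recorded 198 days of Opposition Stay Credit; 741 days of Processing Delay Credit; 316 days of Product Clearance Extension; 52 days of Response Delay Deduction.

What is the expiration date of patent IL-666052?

Base term: filing date + 15 years → 6 August 2024.
Opposition Stay Credit: +198 days → 20 February 2025.
Processing Delay Credit: +741 days → 3 March 2027.
Product Clearance Extension: 316 days (within the 905-day cap) → +316 days → 13 January 2028.
Response Delay Deduction: −52 days → 22 November 2027.

2027-11-22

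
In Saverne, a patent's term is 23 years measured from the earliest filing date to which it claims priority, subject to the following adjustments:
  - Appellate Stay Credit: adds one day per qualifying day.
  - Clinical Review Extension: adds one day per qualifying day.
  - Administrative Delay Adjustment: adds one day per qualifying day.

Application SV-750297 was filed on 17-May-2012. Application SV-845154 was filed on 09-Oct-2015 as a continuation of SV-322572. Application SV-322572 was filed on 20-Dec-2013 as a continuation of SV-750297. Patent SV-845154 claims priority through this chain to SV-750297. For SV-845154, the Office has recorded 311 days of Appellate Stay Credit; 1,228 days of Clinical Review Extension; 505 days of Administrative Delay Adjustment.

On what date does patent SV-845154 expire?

Earliest priority filing: 17 May 2012.
Base term: 17 May 2012 + 23 years → 17 May 2035.
Appellate Stay Credit: +311 days → 23 March 2036.
Clinical Review Extension: +1228 days → 3 August 2039.
Administrative Delay Adjustment: +505 days → 20 December 2040.

December 20, 2040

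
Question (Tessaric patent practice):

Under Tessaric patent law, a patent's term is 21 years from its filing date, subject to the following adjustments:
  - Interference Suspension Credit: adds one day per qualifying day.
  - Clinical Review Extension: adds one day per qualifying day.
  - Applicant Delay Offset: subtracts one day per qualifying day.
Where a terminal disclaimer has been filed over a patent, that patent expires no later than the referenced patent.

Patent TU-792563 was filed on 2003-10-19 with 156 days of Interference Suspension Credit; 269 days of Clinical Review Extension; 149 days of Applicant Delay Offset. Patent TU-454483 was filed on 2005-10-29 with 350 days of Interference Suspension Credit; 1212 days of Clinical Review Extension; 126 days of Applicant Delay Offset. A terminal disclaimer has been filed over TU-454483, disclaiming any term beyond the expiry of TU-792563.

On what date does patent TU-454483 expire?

Natural term of TU-454483:
  Base: filing + 21 years → 29 October 2026.
  Interference Suspension Credit: +350 days → 14 October 2027.
  Clinical Review Extension: +1212 days → 7 February 2031.
  Applicant Delay Offset: −126 days → 4 October 2030.
Expiry of referenced patent TU-792563:
  Base: filing + 21 years → 19 October 2024.
  Interference Suspension Credit: +156 days → 24 March 2025.
  Clinical Review Extension: +269 days → 18 December 2025.
  Applicant Delay Offset: −149 days → 22 July 2025.
Terminal disclaimer: TU-454483 expires on the earlier of 4 October 2030 and 22 July 2025.

July 22, 2025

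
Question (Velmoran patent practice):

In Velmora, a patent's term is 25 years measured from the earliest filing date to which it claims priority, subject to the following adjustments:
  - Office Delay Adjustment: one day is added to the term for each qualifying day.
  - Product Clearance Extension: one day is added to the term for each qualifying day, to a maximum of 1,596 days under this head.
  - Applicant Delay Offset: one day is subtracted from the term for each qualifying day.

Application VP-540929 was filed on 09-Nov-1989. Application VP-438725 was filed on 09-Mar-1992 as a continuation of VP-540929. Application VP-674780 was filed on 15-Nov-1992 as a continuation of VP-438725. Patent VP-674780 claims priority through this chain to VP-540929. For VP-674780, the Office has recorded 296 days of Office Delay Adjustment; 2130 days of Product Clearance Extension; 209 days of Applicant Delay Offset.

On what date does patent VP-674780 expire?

Earliest priority filing: 9 November 1989.
Base term: 9 November 1989 + 25 years → 9 November 2014.
Office Delay Adjustment: +296 days → 1 September 2015.
Product Clearance Extension: 2130 days claimed exceeds the 1596-day cap, so +1596 days → 14 January 2020.
Applicant Delay Offset: −209 days → 19 June 2019.

2019-06-19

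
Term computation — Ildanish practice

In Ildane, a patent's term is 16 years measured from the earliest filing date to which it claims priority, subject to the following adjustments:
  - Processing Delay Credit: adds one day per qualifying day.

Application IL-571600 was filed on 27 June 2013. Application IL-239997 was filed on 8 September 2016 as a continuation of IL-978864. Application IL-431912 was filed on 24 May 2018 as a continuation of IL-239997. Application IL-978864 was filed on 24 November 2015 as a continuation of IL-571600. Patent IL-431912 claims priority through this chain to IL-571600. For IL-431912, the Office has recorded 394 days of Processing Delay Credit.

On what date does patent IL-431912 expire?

Earliest priority filing: 27 June 2013.
Base term: 27 June 2013 + 16 years → 27 June 2029.
Processing Delay Credit: +394 days → 26 July 2030.

2030-07-26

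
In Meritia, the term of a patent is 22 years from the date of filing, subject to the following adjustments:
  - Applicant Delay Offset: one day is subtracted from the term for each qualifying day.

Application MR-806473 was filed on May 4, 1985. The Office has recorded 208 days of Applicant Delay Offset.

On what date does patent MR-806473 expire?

2006-10-08

Base term: filing date + 22 years → 4 May 2007.
Applicant Delay Offset: −208 days → 8 October 2006.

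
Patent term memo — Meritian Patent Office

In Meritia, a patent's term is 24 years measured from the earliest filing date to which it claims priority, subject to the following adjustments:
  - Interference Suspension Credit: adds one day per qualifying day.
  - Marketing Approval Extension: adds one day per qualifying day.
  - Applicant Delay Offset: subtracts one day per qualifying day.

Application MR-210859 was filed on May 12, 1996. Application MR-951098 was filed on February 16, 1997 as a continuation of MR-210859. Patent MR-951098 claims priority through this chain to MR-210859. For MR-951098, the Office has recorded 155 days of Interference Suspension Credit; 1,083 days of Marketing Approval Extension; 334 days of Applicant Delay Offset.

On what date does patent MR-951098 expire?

November 2, 2022

Earliest priority filing: 12 May 1996.
Base term: 12 May 1996 + 24 years → 12 May 2020.
Interference Suspension Credit: +155 days → 14 October 2020.
Marketing Approval Extension: +1083 days → 2 October 2023.
Applicant Delay Offset: −334 days → 2 November 2022.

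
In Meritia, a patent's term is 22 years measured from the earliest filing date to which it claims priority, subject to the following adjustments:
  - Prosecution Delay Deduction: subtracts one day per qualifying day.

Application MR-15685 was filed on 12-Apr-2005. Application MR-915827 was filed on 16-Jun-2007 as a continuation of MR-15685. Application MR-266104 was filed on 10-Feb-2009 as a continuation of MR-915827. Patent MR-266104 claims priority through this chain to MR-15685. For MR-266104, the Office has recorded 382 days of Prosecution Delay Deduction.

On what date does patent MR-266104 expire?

Earliest priority filing: 12 April 2005.
Base term: 12 April 2005 + 22 years → 12 April 2027.
Prosecution Delay Deduction: −382 days → 26 March 2026.

March 26, 2026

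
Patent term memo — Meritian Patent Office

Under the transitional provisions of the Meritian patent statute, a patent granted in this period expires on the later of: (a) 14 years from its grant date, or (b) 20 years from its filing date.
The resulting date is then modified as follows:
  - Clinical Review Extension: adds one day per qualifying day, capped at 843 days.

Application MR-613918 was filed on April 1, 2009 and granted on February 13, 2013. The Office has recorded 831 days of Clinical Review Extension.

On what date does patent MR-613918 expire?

2031-07-11

(a) grant + 14 years → 13 February 2027.
(b) filing + 20 years → 1 April 2029.
Later of the two: 1 April 2029.
Clinical Review Extension: 831 days (within the 843-day cap) → +831 days → 11 July 2031.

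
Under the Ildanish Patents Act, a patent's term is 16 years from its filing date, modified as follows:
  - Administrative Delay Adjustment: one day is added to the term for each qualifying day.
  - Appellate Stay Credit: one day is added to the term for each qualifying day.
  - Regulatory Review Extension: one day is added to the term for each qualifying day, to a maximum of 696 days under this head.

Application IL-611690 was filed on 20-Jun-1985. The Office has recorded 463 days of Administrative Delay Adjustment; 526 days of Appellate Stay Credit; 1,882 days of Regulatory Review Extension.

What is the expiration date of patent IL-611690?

January 30, 2006

Base term: filing date + 16 years → 20 June 2001.
Administrative Delay Adjustment: +463 days → 26 September 2002.
Appellate Stay Credit: +526 days → 5 March 2004.
Regulatory Review Extension: 1882 days claimed exceeds the 696-day cap, so +696 days → 30 January 2006.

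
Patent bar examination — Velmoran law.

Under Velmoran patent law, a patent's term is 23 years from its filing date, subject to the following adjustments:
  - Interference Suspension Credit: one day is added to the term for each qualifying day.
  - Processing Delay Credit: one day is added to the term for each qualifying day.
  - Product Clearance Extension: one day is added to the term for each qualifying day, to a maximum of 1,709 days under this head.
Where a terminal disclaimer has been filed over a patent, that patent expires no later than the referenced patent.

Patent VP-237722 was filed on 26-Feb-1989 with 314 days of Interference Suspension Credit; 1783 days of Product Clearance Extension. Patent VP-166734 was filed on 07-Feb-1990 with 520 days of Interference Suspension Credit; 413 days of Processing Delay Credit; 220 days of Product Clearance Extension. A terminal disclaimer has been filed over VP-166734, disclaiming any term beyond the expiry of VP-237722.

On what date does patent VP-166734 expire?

2016-04-05

Natural term of VP-166734:
  Base: filing + 23 years → 7 February 2013.
  Interference Suspension Credit: +520 days → 12 July 2014.
  Processing Delay Credit: +413 days → 29 August 2015.
  Product Clearance Extension: 220 days (within the 1709-day cap) → +220 days → 5 April 2016.
Expiry of referenced patent VP-237722:
  Base: filing + 23 years → 26 February 2012.
  Interference Suspension Credit: +314 days → 5 January 2013.
  Product Clearance Extension: 1783 days claimed exceeds the 1709-day cap, so +1709 days → 10 September 2017.
Terminal disclaimer: VP-166734 expires on the earlier of 5 April 2016 and 10 September 2017.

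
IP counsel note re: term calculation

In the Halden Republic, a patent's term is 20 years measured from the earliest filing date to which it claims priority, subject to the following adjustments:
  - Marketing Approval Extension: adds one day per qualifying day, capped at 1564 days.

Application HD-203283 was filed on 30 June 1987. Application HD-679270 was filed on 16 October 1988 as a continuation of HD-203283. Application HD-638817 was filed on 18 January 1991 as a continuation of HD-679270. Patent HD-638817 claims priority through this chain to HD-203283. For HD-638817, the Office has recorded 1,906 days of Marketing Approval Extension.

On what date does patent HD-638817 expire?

2011-10-11

Earliest priority filing: 30 June 1987.
Base term: 30 June 1987 + 20 years → 30 June 2007.
Marketing Approval Extension: 1906 days claimed exceeds the 1564-day cap, so +1564 days → 11 October 2011.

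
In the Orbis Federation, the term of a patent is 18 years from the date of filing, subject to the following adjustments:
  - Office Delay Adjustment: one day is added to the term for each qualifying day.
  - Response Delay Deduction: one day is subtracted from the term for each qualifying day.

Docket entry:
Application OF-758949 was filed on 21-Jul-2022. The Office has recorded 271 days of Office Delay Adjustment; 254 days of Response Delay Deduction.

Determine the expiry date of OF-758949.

Base term: filing date + 18 years → 21 July 2040.
Office Delay Adjustment: +271 days → 18 April 2041.
Response Delay Deduction: −254 days → 7 August 2040.

2040-08-07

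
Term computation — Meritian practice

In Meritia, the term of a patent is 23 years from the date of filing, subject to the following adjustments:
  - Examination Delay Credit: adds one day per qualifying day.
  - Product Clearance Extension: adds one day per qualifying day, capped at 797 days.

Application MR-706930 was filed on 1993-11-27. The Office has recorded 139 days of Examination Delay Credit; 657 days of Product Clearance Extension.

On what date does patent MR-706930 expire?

February 1, 2019

Base term: filing date + 23 years → 27 November 2016.
Examination Delay Credit: +139 days → 15 April 2017.
Product Clearance Extension: 657 days (within the 797-day cap) → +657 days → 1 February 2019.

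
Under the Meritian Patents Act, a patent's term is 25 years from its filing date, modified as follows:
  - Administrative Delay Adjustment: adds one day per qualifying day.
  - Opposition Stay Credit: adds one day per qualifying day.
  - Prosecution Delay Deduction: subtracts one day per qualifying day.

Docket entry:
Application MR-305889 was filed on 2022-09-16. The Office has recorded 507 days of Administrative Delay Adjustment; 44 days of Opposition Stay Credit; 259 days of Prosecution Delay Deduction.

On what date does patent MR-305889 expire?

July 4, 2048

Base term: filing date + 25 years → 16 September 2047.
Administrative Delay Adjustment: +507 days → 4 February 2049.
Opposition Stay Credit: +44 days → 20 March 2049.
Prosecution Delay Deduction: −259 days → 4 July 2048.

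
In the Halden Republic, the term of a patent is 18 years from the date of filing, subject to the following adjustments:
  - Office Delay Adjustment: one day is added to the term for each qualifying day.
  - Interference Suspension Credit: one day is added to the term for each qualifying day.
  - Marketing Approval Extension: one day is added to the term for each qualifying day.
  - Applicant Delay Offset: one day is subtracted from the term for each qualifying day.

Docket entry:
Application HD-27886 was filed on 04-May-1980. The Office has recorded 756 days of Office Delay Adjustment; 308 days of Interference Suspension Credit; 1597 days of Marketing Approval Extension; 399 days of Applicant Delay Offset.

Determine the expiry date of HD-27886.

2004-07-13

Base term: filing date + 18 years → 4 May 1998.
Office Delay Adjustment: +756 days → 29 May 2000.
Interference Suspension Credit: +308 days → 2 April 2001.
Marketing Approval Extension: +1597 days → 16 August 2005.
Applicant Delay Offset: −399 days → 13 July 2004.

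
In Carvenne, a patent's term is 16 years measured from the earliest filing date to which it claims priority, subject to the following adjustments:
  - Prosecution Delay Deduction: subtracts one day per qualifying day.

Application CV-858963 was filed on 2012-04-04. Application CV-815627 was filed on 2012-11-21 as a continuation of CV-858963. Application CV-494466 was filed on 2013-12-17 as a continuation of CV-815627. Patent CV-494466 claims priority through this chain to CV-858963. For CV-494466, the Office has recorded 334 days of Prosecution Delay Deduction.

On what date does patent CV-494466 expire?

Earliest priority filing: 4 April 2012.
Base term: 4 April 2012 + 16 years → 4 April 2028.
Prosecution Delay Deduction: −334 days → 6 May 2027.

May 6, 2027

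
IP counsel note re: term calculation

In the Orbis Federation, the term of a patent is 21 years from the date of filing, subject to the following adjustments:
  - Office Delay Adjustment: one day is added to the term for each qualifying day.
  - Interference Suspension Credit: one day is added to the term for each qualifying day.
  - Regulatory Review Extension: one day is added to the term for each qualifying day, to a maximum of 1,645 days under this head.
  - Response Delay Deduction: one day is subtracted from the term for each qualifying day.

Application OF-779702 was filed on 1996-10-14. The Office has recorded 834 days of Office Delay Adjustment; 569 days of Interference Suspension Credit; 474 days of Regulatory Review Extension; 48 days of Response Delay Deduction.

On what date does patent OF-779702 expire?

2022-10-17

Base term: filing date + 21 years → 14 October 2017.
Office Delay Adjustment: +834 days → 26 January 2020.
Interference Suspension Credit: +569 days → 17 August 2021.
Regulatory Review Extension: 474 days (within the 1645-day cap) → +474 days → 4 December 2022.
Response Delay Deduction: −48 days → 17 October 2022.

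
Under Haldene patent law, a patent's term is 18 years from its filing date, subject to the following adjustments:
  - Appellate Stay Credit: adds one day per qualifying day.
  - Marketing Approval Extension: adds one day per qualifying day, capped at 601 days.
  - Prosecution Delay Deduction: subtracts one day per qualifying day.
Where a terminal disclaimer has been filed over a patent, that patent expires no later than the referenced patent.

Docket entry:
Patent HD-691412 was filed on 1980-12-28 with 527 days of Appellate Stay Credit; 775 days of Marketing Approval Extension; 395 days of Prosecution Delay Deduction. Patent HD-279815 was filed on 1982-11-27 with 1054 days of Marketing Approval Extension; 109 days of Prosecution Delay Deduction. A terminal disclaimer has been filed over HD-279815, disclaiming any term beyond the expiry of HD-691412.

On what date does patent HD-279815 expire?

2000-12-30

Natural term of HD-279815:
  Base: filing + 18 years → 27 November 2000.
  Marketing Approval Extension: 1054 days claimed exceeds the 601-day cap, so +601 days → 21 July 2002.
  Prosecution Delay Deduction: −109 days → 3 April 2002.
Expiry of referenced patent HD-691412:
  Base: filing + 18 years → 28 December 1998.
  Appellate Stay Credit: +527 days → 7 June 2000.
  Marketing Approval Extension: 775 days claimed exceeds the 601-day cap, so +601 days → 29 January 2002.
  Prosecution Delay Deduction: −395 days → 30 December 2000.
Terminal disclaimer: HD-279815 expires on the earlier of 3 April 2002 and 30 December 2000.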